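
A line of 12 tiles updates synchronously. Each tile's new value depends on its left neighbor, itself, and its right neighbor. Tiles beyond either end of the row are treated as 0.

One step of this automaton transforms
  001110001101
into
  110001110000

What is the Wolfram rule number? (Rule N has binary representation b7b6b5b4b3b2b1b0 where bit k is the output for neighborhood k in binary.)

19

position 3: 111 → 0  (bit 7 = 0)
position 4: 110 → 0  (bit 6 = 0)
position 10: 101 → 0  (bit 5 = 0)
position 5: 100 → 1  (bit 4 = 1)
position 2: 011 → 0  (bit 3 = 0)
position 11: 010 → 0  (bit 2 = 0)
position 1: 001 → 1  (bit 1 = 1)
position 0: 000 → 1  (bit 0 = 1)
bits b7..b0 = 00010011 = 19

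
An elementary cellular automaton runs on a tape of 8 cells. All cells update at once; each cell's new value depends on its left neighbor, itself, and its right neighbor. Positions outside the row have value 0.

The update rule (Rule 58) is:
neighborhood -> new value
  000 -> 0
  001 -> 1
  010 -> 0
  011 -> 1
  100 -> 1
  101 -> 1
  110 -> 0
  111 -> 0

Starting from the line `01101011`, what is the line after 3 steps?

01011010

11010110
10101101
01011010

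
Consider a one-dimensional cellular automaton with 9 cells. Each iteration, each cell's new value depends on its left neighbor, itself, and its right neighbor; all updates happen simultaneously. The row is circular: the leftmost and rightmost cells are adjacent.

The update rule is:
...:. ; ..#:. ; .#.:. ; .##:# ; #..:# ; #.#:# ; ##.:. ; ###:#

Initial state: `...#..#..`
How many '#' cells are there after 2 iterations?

2

....#..#.
.....#..#
count of #: 2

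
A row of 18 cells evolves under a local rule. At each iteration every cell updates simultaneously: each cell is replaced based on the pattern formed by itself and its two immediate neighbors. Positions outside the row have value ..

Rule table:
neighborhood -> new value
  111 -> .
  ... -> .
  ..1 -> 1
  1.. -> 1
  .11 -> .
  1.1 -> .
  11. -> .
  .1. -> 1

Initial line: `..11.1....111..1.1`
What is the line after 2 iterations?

.1...11..1...111.1
111.1..1111.1....1

111.1..1111.1....1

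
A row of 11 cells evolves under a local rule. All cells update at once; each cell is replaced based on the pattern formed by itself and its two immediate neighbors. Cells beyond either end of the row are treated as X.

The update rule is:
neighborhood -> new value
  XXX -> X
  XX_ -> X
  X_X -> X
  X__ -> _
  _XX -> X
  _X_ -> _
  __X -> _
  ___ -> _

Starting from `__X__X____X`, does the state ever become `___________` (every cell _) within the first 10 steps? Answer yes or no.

no

__________X
__________X  (fixed point — unchanged through step 10)
step 10 is __________X, still not uniform _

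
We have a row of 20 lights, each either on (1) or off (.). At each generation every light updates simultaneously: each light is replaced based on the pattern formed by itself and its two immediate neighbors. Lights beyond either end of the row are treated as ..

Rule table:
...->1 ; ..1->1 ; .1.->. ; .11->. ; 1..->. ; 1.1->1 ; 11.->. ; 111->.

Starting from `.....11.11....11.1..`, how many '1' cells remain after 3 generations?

11111..1...111..1..1
......1..11....1..1.
111111..1...111..1..
count of 1: 11

11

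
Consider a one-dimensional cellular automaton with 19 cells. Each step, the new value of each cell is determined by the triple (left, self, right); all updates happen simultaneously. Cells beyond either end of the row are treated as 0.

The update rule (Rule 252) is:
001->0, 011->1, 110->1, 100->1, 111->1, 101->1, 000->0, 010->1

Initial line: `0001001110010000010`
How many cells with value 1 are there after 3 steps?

14

0001101111011000011
0001111111111100011
0001111111111110011
count of 1: 14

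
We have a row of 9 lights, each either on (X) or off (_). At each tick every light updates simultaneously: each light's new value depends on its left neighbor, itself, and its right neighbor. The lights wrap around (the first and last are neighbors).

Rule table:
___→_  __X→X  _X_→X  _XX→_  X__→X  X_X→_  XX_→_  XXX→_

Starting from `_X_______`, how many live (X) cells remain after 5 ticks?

tick 1: XXX______
tick 2: ___X____X
tick 3: X_XXX__XX
tick 4: _____XX__
tick 5: ____X__X_
count of X: 2

2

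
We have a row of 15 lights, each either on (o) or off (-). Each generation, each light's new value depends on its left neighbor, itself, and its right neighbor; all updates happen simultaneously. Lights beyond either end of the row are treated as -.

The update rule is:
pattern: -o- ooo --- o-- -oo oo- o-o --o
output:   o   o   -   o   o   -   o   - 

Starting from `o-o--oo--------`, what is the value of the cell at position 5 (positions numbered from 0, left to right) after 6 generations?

oooo-o-o-------
ooo-ooooo------
oo-ooooo-o-----
o-ooooo-ooo----
oooooo-ooo-o---
ooooo-ooo-ooo--
position 5 holds -

-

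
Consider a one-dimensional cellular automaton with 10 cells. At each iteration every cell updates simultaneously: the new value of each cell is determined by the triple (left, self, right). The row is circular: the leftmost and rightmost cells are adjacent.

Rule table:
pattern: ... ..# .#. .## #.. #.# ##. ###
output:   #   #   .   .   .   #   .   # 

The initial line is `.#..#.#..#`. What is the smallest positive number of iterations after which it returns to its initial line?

#..#.#..#.
..#.#..#.#
.#.#..#.#.
#.#..#.#..
.#..#.#..#

5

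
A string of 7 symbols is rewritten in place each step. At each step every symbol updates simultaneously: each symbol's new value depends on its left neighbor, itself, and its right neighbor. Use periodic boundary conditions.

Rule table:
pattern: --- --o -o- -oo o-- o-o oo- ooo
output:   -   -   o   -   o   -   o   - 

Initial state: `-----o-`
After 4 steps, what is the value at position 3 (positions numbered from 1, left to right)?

o

-----oo
o-----o
oo-----
-oo----
position 3 holds o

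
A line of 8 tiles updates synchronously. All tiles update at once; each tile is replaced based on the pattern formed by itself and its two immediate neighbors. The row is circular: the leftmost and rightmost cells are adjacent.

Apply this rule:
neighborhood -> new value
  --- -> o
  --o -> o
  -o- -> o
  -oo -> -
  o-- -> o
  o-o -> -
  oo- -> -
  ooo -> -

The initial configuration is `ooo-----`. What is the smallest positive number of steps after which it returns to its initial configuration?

2

---ooooo
ooo-----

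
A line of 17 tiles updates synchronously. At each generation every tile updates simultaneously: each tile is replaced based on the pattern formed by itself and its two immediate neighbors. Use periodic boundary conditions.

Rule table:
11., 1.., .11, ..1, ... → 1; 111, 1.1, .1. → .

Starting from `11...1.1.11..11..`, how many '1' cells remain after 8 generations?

6

generation 1: 11111....11111111
generation 2: ....111111.......
generation 3: 11111....11111111  (repeats generation 1; period 2)
generation 8: ....111111.......
count of 1: 6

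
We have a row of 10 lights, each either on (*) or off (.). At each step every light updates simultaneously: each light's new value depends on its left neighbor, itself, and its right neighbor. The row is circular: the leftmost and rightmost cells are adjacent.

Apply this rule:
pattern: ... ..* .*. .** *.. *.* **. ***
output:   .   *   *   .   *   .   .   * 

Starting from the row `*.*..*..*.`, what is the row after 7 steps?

*.*******.
*..*****..
***.***.**
**...*...*
*.*.***.*.
*.*..*..*.  (repeats step 0; period 6)
step 7: *.*******.

*.*******.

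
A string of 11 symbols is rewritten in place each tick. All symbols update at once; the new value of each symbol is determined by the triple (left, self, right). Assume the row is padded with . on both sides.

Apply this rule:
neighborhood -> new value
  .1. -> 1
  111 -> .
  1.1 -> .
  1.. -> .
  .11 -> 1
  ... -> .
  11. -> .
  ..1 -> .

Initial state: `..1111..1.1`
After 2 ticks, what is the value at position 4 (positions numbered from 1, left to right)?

.

tick 1: ..1.....1.1
tick 2: ..1.....1.1
position 4 holds .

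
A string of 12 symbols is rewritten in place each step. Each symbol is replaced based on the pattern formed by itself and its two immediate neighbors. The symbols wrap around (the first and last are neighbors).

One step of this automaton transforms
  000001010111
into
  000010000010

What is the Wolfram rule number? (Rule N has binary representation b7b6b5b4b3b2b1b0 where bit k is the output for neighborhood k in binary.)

130

position 10: 111 → 1  (bit 7 = 1)
position 11: 110 → 0  (bit 6 = 0)
position 6: 101 → 0  (bit 5 = 0)
position 0: 100 → 0  (bit 4 = 0)
position 9: 011 → 0  (bit 3 = 0)
position 5: 010 → 0  (bit 2 = 0)
position 4: 001 → 1  (bit 1 = 1)
position 1: 000 → 0  (bit 0 = 0)
bits b7..b0 = 10000010 = 130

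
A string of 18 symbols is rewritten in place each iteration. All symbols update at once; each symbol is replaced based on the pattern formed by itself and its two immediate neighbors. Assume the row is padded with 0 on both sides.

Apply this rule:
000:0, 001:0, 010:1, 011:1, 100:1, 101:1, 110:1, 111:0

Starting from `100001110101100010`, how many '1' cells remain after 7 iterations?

110001011111110011
111001110000011011
101101011000011111
111111111100010001
100000000110011001
110000000111011101
111000000101110111
count of 1: 10

10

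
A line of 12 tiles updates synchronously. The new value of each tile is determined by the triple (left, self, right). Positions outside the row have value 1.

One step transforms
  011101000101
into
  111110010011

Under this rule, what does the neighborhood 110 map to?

At position 3 the neighborhood is 110; the next row has 1 there.

1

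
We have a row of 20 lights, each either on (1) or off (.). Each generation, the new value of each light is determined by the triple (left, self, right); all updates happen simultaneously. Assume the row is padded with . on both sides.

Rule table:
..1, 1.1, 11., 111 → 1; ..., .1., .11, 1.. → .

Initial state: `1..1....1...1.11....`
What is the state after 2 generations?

..1....1...1.1.1....
.1....1...1.1.1.....

.1....1...1.1.1.....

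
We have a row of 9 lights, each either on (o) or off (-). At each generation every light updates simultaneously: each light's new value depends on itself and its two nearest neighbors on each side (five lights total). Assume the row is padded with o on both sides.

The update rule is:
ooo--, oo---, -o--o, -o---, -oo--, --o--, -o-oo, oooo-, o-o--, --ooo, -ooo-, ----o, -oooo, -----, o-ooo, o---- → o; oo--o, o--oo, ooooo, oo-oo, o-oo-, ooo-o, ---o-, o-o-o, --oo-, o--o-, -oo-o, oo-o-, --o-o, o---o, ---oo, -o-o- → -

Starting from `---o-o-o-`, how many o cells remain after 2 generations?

generation 1: o-------o
generation 2: ooooooo-o
count of o: 8

8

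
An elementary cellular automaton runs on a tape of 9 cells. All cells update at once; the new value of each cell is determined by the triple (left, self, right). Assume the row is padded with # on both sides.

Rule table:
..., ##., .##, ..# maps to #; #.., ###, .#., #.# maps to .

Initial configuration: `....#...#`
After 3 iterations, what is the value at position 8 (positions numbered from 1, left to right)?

.###..###
.#.#.##..
.....##.#
position 8 holds .

.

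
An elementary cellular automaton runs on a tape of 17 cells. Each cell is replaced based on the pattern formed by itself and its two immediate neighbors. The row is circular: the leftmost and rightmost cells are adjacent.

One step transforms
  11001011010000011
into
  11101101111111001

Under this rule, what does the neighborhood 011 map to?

0

At position 6 the neighborhood is 011; the next row has 0 there.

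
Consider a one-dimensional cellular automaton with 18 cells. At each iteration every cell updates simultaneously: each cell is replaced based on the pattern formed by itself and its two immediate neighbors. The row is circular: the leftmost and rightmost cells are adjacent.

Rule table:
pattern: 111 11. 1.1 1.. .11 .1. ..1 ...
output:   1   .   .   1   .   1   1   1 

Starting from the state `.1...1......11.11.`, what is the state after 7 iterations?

iteration 1: 111111111111.....1
iteration 2: 11111111111.11111.
iteration 3: .111111111...111..
iteration 4: 1.1111111.111.1.11
iteration 5: ...11111...1..1..1
iteration 6: 111.111.1111111111
iteration 7: 11...1...111111111

11...1...111111111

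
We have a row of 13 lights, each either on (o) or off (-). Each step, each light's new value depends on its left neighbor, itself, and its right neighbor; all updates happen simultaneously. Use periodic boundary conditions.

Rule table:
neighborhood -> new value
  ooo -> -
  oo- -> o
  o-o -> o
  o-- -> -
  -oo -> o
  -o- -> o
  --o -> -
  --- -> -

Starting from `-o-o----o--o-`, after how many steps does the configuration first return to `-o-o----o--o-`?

2

-ooo----o--o-
-o-o----o--o-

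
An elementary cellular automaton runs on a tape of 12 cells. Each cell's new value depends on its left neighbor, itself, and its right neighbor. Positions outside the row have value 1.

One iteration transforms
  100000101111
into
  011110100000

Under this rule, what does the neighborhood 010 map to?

1

At position 6 the neighborhood is 010; the next row has 1 there.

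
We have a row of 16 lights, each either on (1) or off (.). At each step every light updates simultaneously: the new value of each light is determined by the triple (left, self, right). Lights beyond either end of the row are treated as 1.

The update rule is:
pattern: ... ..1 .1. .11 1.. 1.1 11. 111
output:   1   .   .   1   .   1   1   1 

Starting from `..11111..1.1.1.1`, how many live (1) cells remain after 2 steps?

..11111...1.1.11
..11111.1..1.111
count of 1: 10

10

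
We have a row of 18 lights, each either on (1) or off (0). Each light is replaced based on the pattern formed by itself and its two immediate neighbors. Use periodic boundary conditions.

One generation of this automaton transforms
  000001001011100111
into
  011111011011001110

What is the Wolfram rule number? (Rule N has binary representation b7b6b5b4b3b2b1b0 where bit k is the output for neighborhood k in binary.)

143

position 11: 111 → 1  (bit 7 = 1)
position 12: 110 → 0  (bit 6 = 0)
position 9: 101 → 0  (bit 5 = 0)
position 0: 100 → 0  (bit 4 = 0)
position 10: 011 → 1  (bit 3 = 1)
position 5: 010 → 1  (bit 2 = 1)
position 4: 001 → 1  (bit 1 = 1)
position 1: 000 → 1  (bit 0 = 1)
bits b7..b0 = 10001111 = 143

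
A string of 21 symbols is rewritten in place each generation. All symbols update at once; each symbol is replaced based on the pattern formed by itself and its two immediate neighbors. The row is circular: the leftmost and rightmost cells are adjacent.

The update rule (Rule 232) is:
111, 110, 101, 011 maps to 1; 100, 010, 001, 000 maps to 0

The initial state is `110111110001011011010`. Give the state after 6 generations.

111111110000111111101
111111110000111111111
111111110000111111111  (fixed point — unchanged through generation 6)

111111110000111111111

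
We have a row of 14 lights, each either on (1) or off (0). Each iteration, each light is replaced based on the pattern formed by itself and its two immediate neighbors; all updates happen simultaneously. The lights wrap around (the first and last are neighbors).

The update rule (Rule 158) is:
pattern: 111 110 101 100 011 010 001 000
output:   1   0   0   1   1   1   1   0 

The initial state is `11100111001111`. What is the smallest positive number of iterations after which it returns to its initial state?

11011110111111
10011100111111
01111011111111
01110011111110
11101111111101
11001111111001
10111111110111
00111111100111
11111111011110
11111110011100
11111101111011
11111001110011
11110111101111
11100111001111

14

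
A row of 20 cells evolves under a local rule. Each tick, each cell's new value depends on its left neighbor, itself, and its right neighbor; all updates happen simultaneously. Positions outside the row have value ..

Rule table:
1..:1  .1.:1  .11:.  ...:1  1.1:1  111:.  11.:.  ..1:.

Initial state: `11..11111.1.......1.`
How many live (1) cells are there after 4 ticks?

6

..1......11111111.11
1.111111.........1..
11......11111111.111
..11111.........1...
count of 1: 6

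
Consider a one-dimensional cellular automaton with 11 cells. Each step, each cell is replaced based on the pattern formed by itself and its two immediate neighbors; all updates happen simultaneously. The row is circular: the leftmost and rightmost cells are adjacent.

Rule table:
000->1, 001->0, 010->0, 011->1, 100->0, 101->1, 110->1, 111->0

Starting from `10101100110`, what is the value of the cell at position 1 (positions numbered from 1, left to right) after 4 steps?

0

01011100111
10110100101
11111000011
00001011010
position 1 holds 0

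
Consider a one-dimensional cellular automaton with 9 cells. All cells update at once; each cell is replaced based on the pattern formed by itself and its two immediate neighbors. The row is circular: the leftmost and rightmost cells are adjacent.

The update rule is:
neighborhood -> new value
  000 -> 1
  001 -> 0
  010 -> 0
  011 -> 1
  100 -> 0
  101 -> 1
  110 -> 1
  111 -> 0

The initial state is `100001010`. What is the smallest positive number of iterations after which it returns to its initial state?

001100101
001100010
101101000
011110010
010010000
000000111
011110101
110011010
110011101
010010111
100001101
101101111
111111000
100001010

14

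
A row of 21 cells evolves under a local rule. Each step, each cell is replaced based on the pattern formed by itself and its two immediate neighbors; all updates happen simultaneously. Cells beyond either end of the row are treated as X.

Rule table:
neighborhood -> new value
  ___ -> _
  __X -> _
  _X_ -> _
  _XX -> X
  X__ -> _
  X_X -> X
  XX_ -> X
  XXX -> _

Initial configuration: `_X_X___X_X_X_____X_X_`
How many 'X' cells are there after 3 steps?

step 1: X_X_____X_X_______X_X
step 2: XX_______X_________XX
step 3: _X_________________X_
count of X: 2

2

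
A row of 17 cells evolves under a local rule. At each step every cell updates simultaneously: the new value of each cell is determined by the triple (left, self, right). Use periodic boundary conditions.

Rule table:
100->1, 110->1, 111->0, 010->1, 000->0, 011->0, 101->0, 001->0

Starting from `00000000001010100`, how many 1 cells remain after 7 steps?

00000000001010110
00000000001010011
10000000001011001
11000000001001100
01100000001100110
00110000000110011
10011000000011001
count of 1: 6

6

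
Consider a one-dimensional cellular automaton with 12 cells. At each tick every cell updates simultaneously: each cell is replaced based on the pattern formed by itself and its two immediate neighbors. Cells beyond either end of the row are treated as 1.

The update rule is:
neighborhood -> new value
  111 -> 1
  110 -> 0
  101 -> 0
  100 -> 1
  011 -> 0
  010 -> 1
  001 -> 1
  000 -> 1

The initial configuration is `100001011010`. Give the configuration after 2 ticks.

001110111110

011111000010
001110111110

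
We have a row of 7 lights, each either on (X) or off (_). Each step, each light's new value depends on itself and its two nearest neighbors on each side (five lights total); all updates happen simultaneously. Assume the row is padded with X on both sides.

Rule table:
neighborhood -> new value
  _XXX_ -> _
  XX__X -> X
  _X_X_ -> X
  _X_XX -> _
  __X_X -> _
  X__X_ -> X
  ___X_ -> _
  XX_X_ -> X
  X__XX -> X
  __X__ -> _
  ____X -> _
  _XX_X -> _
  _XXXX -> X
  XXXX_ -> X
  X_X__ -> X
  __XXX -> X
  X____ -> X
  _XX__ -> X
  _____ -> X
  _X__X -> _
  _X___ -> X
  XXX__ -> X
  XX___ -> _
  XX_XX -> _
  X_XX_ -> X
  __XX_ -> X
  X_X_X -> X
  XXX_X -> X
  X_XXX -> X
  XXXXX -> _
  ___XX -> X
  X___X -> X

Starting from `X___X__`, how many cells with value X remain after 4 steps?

step 1: X_X___X
step 2: XXXXXXX
step 3: _______
step 4: _XXXX_X
count of X: 5

5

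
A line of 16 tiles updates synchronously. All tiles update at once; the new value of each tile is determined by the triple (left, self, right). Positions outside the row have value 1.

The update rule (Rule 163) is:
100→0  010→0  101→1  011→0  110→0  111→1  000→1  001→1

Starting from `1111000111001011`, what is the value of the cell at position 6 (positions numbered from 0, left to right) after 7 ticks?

0

1110011010010101
1100100100101010
1001001001010101
0010010010101010
0100100101010101
1001001010101010
0010010101010101
position 6 holds 0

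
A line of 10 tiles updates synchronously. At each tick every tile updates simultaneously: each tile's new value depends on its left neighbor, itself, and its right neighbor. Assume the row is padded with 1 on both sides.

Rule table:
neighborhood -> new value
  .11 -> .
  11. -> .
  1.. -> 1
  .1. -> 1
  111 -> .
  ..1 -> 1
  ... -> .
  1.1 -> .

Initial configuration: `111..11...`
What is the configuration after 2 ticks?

tick 1: ...11..1.1
tick 2: 1.1..111..

1.1..111..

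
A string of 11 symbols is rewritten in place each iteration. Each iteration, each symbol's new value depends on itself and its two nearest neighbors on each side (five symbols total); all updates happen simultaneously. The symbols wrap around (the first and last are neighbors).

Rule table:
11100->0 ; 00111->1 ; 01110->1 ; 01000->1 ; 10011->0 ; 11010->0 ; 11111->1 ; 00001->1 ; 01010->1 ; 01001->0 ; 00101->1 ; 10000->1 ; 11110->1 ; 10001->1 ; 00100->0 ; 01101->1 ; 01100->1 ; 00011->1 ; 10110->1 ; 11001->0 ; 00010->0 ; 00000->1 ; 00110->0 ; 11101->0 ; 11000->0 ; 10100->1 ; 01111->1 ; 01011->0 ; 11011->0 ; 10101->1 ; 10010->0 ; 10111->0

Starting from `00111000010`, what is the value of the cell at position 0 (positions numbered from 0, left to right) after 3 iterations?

1

11110011001
11100001001
11001100001
position 0 holds 1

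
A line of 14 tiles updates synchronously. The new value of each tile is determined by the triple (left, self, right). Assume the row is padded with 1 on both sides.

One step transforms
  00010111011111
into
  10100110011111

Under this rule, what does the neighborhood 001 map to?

At position 2 the neighborhood is 001; the next row has 1 there.

1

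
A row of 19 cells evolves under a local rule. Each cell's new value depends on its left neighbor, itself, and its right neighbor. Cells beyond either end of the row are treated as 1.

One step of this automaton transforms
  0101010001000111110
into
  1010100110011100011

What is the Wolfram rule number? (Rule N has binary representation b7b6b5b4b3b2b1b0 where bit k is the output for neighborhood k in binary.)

position 14: 111 → 0  (bit 7 = 0)
position 17: 110 → 1  (bit 6 = 1)
position 0: 101 → 1  (bit 5 = 1)
position 6: 100 → 0  (bit 4 = 0)
position 13: 011 → 1  (bit 3 = 1)
position 1: 010 → 0  (bit 2 = 0)
position 8: 001 → 1  (bit 1 = 1)
position 7: 000 → 1  (bit 0 = 1)
bits b7..b0 = 01101011 = 107

107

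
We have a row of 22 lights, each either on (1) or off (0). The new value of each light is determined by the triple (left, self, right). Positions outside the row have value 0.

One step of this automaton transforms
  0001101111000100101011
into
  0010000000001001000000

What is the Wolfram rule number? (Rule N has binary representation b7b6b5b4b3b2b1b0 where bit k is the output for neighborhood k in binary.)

2

position 7: 111 → 0  (bit 7 = 0)
position 4: 110 → 0  (bit 6 = 0)
position 5: 101 → 0  (bit 5 = 0)
position 10: 100 → 0  (bit 4 = 0)
position 3: 011 → 0  (bit 3 = 0)
position 13: 010 → 0  (bit 2 = 0)
position 2: 001 → 1  (bit 1 = 1)
position 0: 000 → 0  (bit 0 = 0)
bits b7..b0 = 00000010 = 2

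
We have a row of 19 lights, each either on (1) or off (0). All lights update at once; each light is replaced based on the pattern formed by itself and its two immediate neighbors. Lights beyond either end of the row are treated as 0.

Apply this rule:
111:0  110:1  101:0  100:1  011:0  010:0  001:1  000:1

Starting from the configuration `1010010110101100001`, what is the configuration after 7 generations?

0000010000111110110

0001100010000111110
1110111101111000011
0010000100001111101
1101111011110000100
0100001000011111011
1011110111100001001
0000010000111110110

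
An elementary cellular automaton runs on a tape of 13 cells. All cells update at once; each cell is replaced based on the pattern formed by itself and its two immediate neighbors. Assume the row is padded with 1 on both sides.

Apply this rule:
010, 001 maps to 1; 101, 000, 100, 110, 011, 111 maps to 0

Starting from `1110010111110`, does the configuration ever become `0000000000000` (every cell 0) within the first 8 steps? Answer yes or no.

step 1: 0000110000000
step 2: 0001000000001
step 3: 0011000000010
step 4: 0100000000110
step 5: 0100000001000
step 6: 0100000011001
step 7: 0100000100010
step 8: 0100001100110
step 8 is 0100001100110, still not uniform 0

no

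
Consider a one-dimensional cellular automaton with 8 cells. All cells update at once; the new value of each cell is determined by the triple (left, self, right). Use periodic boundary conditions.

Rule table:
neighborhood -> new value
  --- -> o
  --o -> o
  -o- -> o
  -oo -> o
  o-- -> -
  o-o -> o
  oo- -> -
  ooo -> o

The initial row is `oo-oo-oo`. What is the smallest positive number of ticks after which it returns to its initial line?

o-oo-ooo
-oo-oooo
oo-oooo-
o-oooo-o
-oooo-oo
oooo-oo-
ooo-oo-o
oo-oo-oo

8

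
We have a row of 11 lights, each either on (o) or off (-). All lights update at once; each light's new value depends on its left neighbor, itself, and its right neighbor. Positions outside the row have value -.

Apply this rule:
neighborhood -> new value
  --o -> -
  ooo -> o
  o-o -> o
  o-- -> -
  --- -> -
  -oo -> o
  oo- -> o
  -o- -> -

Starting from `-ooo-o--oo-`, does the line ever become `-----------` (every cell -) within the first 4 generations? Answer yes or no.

no

generation 1: -oooo---oo-
generation 2: -oooo---oo-  (fixed point — unchanged through generation 4)
generation 4 is -oooo---oo-, still not uniform -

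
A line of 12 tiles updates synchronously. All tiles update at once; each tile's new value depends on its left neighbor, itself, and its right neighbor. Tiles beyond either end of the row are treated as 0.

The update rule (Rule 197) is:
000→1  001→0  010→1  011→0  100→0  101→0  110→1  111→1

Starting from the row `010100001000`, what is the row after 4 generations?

010100101001

generation 1: 010101101011
generation 2: 010100101001
generation 3: 010100101001  (fixed point — unchanged through generation 4)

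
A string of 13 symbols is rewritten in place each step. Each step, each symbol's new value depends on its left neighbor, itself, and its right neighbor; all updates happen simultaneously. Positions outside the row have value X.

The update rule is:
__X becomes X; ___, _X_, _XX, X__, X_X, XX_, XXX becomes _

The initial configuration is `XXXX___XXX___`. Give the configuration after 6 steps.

step 1: ______X_____X
step 2: _____X_____X_
step 3: ____X_____X__
step 4: ___X_____X__X
step 5: __X_____X__X_
step 6: _X_____X__X__

_X_____X__X__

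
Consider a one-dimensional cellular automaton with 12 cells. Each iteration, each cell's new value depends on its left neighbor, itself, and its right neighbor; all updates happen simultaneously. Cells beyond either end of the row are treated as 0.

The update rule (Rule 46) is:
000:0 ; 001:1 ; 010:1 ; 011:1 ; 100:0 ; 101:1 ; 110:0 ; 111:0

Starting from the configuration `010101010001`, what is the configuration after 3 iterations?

111111110011
100000000110
100000001100

100000001100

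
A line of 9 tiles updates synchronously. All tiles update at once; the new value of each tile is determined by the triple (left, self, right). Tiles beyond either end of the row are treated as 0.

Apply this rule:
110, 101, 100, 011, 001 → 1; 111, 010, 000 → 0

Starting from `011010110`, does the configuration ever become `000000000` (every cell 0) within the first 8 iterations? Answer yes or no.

111101111
100111001
011101110
110111011
111101111  (repeats iteration 1; period 4)
iteration 8: 110111011
iteration 8 is 110111011, still not uniform 0

no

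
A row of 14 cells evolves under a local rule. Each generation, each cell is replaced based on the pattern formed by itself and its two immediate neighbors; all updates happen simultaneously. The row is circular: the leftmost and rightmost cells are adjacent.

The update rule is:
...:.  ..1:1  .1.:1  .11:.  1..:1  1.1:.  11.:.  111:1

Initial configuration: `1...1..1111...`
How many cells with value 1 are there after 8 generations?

6

11.1111.11.1.1
1...11.....1..
11.1..1...1111
1..11111.1.111
.11.111..1..11
.....1.11111..
....11..111.1.
...1..11.1..11
count of 1: 6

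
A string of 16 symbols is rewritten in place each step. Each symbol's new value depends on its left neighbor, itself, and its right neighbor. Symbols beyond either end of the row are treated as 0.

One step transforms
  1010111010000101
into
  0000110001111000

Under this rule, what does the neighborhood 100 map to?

At position 9 the neighborhood is 100; the next row has 1 there.

1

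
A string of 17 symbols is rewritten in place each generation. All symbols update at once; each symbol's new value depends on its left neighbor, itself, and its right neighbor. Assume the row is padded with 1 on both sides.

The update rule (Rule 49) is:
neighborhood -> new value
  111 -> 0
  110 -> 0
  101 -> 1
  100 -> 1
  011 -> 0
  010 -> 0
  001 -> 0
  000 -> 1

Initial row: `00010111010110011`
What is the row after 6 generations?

01011001001001001

11001000101001000
00100110010100110
10010001001010001
01001100100101100
10100010010010010
01011001001001001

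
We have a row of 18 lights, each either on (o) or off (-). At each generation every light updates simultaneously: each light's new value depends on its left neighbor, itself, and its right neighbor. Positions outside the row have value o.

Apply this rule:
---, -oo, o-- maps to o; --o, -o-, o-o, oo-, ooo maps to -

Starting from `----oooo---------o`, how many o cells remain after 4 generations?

4

ooo-o---oooooooo-o
-----oo-o--------o
oooo-o---ooooooo-o
------oo-o-------o
count of o: 4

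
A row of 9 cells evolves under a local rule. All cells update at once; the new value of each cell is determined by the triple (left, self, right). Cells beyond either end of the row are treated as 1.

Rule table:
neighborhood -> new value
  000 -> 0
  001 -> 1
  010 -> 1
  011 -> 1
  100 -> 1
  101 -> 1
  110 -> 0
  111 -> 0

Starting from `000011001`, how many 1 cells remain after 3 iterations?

6

100110111
011101100
110011011
count of 1: 6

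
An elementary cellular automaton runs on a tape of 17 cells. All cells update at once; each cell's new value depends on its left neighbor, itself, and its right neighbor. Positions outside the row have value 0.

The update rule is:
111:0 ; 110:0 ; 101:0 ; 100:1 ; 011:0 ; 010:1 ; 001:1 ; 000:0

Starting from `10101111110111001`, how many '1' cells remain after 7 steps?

3

10100000000000111
10110000000001000
10001000000011100
11011100000100010
00000010001110111
00000111010000000
00001000011000000
count of 1: 3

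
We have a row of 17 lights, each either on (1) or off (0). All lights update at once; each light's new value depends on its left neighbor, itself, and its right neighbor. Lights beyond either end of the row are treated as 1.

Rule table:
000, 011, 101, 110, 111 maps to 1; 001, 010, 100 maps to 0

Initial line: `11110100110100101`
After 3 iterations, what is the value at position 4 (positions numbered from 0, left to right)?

11111000111000011
11111010111011011
11111101111111111
position 4 holds 1

1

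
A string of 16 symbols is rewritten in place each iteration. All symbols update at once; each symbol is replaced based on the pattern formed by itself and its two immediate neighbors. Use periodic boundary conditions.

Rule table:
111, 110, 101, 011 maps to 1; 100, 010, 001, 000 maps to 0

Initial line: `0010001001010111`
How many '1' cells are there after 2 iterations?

0000000000101111
0000000000011111
count of 1: 5

5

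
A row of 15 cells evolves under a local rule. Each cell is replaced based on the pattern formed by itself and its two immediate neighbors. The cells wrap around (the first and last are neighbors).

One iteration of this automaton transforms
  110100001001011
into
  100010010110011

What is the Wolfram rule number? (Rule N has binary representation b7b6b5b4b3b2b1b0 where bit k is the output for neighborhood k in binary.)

position 0: 111 → 1  (bit 7 = 1)
position 1: 110 → 0  (bit 6 = 0)
position 2: 101 → 0  (bit 5 = 0)
position 4: 100 → 1  (bit 4 = 1)
position 13: 011 → 1  (bit 3 = 1)
position 3: 010 → 0  (bit 2 = 0)
position 7: 001 → 1  (bit 1 = 1)
position 5: 000 → 0  (bit 0 = 0)
bits b7..b0 = 10011010 = 154

154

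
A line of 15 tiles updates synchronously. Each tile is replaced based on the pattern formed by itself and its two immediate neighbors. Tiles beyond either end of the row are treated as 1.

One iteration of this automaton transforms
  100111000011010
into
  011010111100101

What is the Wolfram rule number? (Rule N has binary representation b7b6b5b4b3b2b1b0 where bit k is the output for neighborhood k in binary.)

179

position 4: 111 → 1  (bit 7 = 1)
position 0: 110 → 0  (bit 6 = 0)
position 12: 101 → 1  (bit 5 = 1)
position 1: 100 → 1  (bit 4 = 1)
position 3: 011 → 0  (bit 3 = 0)
position 13: 010 → 0  (bit 2 = 0)
position 2: 001 → 1  (bit 1 = 1)
position 7: 000 → 1  (bit 0 = 1)
bits b7..b0 = 10110011 = 179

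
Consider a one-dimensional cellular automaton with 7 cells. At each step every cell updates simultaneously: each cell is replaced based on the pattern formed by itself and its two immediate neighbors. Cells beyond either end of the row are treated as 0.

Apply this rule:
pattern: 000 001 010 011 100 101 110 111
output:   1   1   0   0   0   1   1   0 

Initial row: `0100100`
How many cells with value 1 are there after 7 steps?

3

1001001
0010010
1100100
0101001
1010010
0100100  (repeats step 0; period 6)
step 7: 1001001
count of 1: 3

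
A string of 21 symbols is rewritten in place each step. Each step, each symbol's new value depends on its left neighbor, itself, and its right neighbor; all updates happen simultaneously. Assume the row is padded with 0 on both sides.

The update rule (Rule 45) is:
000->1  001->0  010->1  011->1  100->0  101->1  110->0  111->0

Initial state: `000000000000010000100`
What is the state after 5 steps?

step 1: 111111111111010110101
step 2: 100000000000111101111
step 3: 101111111110100011000
step 4: 111000000001101010011
step 5: 100011111101011110010

100011111101011110010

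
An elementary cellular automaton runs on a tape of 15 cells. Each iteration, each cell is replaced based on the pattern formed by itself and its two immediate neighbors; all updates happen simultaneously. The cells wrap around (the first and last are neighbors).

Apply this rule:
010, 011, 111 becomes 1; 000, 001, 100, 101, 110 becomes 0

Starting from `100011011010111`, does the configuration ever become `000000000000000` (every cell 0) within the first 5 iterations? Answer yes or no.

no

000010010010111
000010010010110
000010010010100
000010010010100  (fixed point — unchanged through iteration 5)
iteration 5 is 000010010010100, still not uniform 0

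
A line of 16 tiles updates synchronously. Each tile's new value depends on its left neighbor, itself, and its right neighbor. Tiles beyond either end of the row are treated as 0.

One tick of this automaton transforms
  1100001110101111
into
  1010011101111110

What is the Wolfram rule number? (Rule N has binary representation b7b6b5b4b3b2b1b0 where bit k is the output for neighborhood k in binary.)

190

position 7: 111 → 1  (bit 7 = 1)
position 1: 110 → 0  (bit 6 = 0)
position 9: 101 → 1  (bit 5 = 1)
position 2: 100 → 1  (bit 4 = 1)
position 0: 011 → 1  (bit 3 = 1)
position 10: 010 → 1  (bit 2 = 1)
position 5: 001 → 1  (bit 1 = 1)
position 3: 000 → 0  (bit 0 = 0)
bits b7..b0 = 10111110 = 190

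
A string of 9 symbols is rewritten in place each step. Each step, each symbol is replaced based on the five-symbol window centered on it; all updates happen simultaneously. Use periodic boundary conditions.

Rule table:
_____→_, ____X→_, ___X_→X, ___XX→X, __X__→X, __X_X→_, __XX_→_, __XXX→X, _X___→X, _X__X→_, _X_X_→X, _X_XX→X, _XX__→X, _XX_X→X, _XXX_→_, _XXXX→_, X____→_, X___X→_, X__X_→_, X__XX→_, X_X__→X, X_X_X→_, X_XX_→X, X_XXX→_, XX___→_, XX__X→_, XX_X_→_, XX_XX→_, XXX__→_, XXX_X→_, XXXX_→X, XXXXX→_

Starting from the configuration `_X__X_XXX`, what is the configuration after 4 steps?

XX______X

_X___X___
XXX_XXX__
X________
XX______X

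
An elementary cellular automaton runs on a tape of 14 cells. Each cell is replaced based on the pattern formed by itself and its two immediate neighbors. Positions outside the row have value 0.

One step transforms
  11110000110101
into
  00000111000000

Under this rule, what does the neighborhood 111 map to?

0

At position 1 the neighborhood is 111; the next row has 0 there.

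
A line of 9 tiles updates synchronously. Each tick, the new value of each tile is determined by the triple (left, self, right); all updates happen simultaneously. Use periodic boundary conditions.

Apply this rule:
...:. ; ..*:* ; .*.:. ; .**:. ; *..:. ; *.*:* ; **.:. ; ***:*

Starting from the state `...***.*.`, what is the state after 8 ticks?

....*.*.*

..*.*.*..
.*.*.*...
*.*.*....
.*.*....*
*.*....*.
.*....*.*
*....*.*.
....*.*.*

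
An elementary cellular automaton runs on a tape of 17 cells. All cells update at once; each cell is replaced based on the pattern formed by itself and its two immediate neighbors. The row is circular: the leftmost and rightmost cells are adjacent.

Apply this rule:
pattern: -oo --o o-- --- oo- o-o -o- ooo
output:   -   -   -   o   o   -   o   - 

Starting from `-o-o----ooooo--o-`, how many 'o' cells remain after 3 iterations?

6

-o-o-oo-----o--o-
-o-o--o-ooo-o--o-
-o-o--o---o-o--o-
count of o: 6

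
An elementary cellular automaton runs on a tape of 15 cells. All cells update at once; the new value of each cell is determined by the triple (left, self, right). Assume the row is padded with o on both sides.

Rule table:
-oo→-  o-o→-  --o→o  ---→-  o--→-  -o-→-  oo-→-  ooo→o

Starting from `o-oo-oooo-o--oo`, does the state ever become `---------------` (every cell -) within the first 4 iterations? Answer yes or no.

no

------oo----o-o
-----o-----o---
----o-----o---o
---o-----o---o-
iteration 4 is ---o-----o---o-, still not uniform -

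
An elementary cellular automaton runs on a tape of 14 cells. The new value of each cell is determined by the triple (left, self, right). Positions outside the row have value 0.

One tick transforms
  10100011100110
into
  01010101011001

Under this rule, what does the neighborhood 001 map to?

1

At position 5 the neighborhood is 001; the next row has 1 there.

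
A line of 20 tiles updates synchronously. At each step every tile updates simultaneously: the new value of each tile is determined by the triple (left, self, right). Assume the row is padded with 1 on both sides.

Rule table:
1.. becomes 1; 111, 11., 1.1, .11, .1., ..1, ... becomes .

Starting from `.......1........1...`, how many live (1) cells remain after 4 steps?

step 1: 1.......1........1..
step 2: .1.......1........1.
step 3: ..1.......1.........
step 4: 1..1.......1........
count of 1: 3

3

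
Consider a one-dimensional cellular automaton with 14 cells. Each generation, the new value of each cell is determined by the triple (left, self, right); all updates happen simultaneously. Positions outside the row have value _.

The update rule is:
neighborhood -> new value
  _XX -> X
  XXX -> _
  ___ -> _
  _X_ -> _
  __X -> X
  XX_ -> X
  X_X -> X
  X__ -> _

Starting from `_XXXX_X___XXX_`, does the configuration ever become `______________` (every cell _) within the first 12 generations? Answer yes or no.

no

generation 1: XX__XX___XX_X_
generation 2: XX_XXX__XXXX__
generation 3: XXXX_X_XX__X__
generation 4: X__XX_XXX_X___
generation 5: __XXXXX_XX____
generation 6: _XX___XXXX____
generation 7: XXX__XX__X____
generation 8: X_X_XXX_X_____
generation 9: _X_XX_XX______
generation 10: X_XXXXXX______
generation 11: _XX____X______
generation 12: XXX___X_______
generation 12 is XXX___X_______, still not uniform _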